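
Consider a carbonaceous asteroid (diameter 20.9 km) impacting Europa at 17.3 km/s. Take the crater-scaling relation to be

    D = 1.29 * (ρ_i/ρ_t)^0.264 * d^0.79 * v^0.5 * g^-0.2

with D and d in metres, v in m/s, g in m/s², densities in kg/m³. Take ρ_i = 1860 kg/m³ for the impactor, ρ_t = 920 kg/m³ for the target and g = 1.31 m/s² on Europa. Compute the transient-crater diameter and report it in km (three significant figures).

D ≈ 501 km

In SI units: d = 20900 m, v = 17300 m/s.
(ρ_i/ρ_t)^0.264 = (1860/920)^0.264 = 1.204
d^0.79 = 20900^0.79 = 2588
v^0.5 = 17300^0.5 = 131.5
g^-0.2 = 1.31^-0.2 = 0.9474
D = 1.29 × 1.204 × 2588 × 131.5 × 0.9474 = 5.008 × 10^5 m
   = 500.8 km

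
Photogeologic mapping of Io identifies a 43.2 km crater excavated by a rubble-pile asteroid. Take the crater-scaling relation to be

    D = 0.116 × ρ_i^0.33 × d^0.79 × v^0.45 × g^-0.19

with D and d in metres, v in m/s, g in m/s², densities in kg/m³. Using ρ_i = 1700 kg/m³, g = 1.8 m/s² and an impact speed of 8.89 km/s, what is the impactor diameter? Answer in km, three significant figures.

Rearranging for d: d = [D / (0.116 · 1700^0.33 · 8890^0.45 · 1.8^-0.19)]^(1/0.79).
D = 43200 m.
1700^0.33 = 11.64
8890^0.45 = 59.84
1.8^-0.19 = 0.8943
Denominator = 0.116 × 11.64 × 59.84 × 0.8943 = 72.26
D / 72.26 = 43200 / 72.26 = 597.8
d = 597.8^(1/0.79) = 597.8^1.2658 = 3270 m

d ≈ 3.27 km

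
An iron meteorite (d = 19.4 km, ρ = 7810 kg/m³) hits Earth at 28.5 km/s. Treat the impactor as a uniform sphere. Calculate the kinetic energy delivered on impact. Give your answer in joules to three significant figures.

d = 19400 m; v = 28500 m/s.
Mass m = (π/6) ρ d³ = (π/6) × 7810 × (19400)³ = 2.986 × 10^16 kg
E = ½ m v² = 0.5 × 2.986 × 10^16 × (28500)² = 1.213 × 10^25 J

E ≈ 1.21 × 10^25 J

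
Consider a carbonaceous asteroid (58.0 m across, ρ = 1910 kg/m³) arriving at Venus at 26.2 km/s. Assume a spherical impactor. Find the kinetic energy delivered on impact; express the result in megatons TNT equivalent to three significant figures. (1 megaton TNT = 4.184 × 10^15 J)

E ≈ 16.0 Mt TNT

v = 26200 m/s.
Mass m = (π/6) ρ d³ = (π/6) × 1910 × (58)³ = 1.951 × 10^8 kg
E = ½ m v² = 0.5 × 1.951 × 10^8 × (26200)² = 6.696 × 10^16 J
   = 6.696 × 10^16 / 4.184×10^15 = 16.00 Mt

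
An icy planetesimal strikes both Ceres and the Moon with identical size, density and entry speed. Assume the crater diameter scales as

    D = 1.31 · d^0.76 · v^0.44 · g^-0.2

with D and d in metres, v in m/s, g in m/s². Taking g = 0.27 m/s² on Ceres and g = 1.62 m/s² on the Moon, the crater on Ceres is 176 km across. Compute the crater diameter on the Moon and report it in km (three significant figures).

D ≈ 123 km

All impactor-dependent factors cancel in the ratio, leaving D_Moon/D_Ceres = (g_Moon/g_Ceres)^-0.2.
(1.62/0.27)^-0.2 = 6.000^-0.2 = 0.6988
D_Moon = 0.6988 × 176 km = 123 km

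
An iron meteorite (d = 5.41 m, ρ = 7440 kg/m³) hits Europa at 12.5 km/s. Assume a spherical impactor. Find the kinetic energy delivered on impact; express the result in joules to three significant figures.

v = 12500 m/s.
Mass m = (π/6) ρ d³ = (π/6) × 7440 × (5.41)³ = 6.168 × 10^5 kg
E = ½ m v² = 0.5 × 6.168 × 10^5 × (12500)² = 4.819 × 10^13 J

E ≈ 4.82 × 10^13 J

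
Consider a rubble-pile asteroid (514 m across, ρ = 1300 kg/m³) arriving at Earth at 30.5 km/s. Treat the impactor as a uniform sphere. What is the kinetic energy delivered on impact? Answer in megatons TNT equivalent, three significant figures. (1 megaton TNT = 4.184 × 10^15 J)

v = 30500 m/s.
Mass m = (π/6) ρ d³ = (π/6) × 1300 × (514)³ = 9.243 × 10^10 kg
E = ½ m v² = 0.5 × 9.243 × 10^10 × (30500)² = 4.299 × 10^19 J
   = 4.299 × 10^19 / 4.184×10^15 = 10275 Mt

E ≈ 10300 Mt TNT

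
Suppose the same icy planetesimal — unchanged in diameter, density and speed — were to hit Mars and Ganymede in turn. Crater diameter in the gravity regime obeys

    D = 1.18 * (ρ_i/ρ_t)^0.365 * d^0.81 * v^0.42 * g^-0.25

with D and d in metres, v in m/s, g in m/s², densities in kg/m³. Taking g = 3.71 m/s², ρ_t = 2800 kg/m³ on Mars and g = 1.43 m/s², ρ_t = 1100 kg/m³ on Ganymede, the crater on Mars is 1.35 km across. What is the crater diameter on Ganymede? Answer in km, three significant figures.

The impactor-only factors (d, v, ρ_i) cancel in the ratio, leaving D_Ganymede/D_Mars = (g_Ganymede/g_Mars)^-0.25 · (ρ_t,Mars/ρ_t,Ganymede)^0.365.
(1.43/3.71)^-0.25 = 0.3854^-0.25 = 1.269
(2800/1100)^0.365 = 2.545^0.365 = 1.406
Ratio = 1.269 × 1.406 = 1.784
D_Ganymede = 1.784 × 1.35 km = 2.41 km

D ≈ 2.41 km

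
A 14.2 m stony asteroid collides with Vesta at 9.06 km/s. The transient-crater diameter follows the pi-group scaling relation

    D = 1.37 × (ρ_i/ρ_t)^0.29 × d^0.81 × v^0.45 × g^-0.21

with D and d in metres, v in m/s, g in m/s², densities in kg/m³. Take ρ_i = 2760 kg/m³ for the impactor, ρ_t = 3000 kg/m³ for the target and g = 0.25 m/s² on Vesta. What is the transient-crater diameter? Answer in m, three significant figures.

In SI units: v = 9060 m/s.
(ρ_i/ρ_t)^0.29 = (2760/3000)^0.29 = 0.9761
d^0.81 = 14.2^0.81 = 8.577
v^0.45 = 9060^0.45 = 60.35
g^-0.21 = 0.25^-0.21 = 1.338
D = 1.37 × 0.9761 × 8.577 × 60.35 × 1.338 = 926.2 m

D ≈ 926 m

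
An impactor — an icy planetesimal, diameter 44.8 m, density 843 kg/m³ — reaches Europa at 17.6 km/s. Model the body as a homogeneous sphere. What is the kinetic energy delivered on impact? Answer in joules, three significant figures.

v = 17600 m/s.
Mass m = (π/6) ρ d³ = (π/6) × 843 × (44.8)³ = 3.969 × 10^7 kg
E = ½ m v² = 0.5 × 3.969 × 10^7 × (17600)² = 6.147 × 10^15 J

E ≈ 6.15 × 10^15 J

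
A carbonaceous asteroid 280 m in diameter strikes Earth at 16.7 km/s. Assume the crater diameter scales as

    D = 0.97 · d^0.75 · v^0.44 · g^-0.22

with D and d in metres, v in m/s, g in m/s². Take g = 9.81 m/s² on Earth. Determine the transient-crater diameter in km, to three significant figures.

D ≈ 2.90 km

In SI units: v = 16700 m/s.
d^0.75 = 280^0.75 = 68.45
v^0.44 = 16700^0.44 = 72.11
g^-0.22 = 9.81^-0.22 = 0.6051
D = 0.97 × 68.45 × 72.11 × 0.6051 = 2897 m
   = 2.897 km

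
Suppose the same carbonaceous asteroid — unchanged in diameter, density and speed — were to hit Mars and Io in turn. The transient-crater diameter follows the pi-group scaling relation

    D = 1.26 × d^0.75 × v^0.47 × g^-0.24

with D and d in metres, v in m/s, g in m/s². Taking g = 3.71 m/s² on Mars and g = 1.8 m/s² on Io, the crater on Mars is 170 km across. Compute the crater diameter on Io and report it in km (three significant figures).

All impactor-dependent factors cancel in the ratio, leaving D_Io/D_Mars = (g_Io/g_Mars)^-0.24.
(1.8/3.71)^-0.24 = 0.4852^-0.24 = 1.190
D_Io = 1.190 × 170 km = 202 km

D ≈ 202 km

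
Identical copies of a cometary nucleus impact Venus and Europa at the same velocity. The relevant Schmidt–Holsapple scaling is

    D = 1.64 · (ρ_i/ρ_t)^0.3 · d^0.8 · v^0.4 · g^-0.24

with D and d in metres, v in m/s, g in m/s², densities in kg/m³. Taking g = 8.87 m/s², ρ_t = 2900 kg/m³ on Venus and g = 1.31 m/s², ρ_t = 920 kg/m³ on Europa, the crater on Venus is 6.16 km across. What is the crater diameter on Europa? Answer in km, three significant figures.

The impactor-only factors (d, v, ρ_i) cancel in the ratio, leaving D_Europa/D_Venus = (g_Europa/g_Venus)^-0.24 · (ρ_t,Venus/ρ_t,Europa)^0.3.
(1.31/8.87)^-0.24 = 0.1477^-0.24 = 1.583
(2900/920)^0.3 = 3.152^0.3 = 1.411
Ratio = 1.583 × 1.411 = 2.234
D_Europa = 2.234 × 6.16 km = 13.8 km

D ≈ 13.8 km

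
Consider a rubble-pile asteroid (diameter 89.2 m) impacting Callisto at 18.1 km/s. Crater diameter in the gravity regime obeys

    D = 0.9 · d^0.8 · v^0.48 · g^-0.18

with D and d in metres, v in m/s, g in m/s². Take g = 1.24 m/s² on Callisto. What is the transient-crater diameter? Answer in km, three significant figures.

D ≈ 3.48 km

In SI units: v = 18100 m/s.
d^0.8 = 89.2^0.8 = 36.33
v^0.48 = 18100^0.48 = 110.6
g^-0.18 = 1.24^-0.18 = 0.9620
D = 0.9 × 36.33 × 110.6 × 0.9620 = 3479 m
   = 3.479 km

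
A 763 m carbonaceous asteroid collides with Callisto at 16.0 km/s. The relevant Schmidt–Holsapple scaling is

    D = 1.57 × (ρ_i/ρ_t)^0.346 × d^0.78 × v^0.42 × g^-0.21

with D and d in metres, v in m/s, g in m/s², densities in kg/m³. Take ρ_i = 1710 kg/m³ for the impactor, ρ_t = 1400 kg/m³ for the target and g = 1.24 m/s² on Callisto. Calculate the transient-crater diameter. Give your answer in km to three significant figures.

D ≈ 16.6 km

In SI units: v = 16000 m/s.
(ρ_i/ρ_t)^0.346 = (1710/1400)^0.346 = 1.072
d^0.78 = 763^0.78 = 177.2
v^0.42 = 16000^0.42 = 58.31
g^-0.21 = 1.24^-0.21 = 0.9558
D = 1.57 × 1.072 × 177.2 × 58.31 × 0.9558 = 16621 m
   = 16.62 km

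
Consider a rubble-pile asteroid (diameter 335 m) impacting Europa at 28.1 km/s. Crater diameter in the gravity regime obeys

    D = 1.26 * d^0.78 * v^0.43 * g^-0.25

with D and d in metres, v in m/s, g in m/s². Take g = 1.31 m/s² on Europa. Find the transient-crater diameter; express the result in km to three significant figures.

D ≈ 8.99 km

In SI units: v = 28100 m/s.
d^0.78 = 335^0.78 = 93.23
v^0.43 = 28100^0.43 = 81.84
g^-0.25 = 1.31^-0.25 = 0.9347
D = 1.26 × 93.23 × 81.84 × 0.9347 = 8986 m
   = 8.986 km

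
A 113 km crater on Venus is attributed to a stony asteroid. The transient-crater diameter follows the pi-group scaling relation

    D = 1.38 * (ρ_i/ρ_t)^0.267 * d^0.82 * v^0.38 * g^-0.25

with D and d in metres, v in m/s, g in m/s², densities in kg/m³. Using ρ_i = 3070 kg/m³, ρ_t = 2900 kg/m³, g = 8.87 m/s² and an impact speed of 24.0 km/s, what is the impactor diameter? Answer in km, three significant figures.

Rearranging for d: d = [D / (1.38 · (3070/2900)^0.267 · 24000^0.38 · 8.87^-0.25)]^(1/0.82).
D = 113000 m.
(3070/2900)^0.267 = 1.015
24000^0.38 = 46.18
8.87^-0.25 = 0.5795
Denominator = 1.38 × 1.015 × 46.18 × 0.5795 = 37.48
D / 37.48 = 113000 / 37.48 = 3015
d = 3015^(1/0.82) = 3015^1.2195 = 17498 m

d ≈ 17.5 km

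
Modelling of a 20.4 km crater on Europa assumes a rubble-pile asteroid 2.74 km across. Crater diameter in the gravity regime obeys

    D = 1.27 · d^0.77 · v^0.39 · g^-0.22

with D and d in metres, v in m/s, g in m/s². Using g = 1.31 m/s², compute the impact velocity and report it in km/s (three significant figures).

v ≈ 11.6 km/s

Rearranging for v: v = [D / (1.27 · 2740^0.77 · 1.31^-0.22)]^(1/0.39).
D = 20400 m.
2740^0.77 = 443.7
1.31^-0.22 = 0.9423
Denominator = 1.27 × 443.7 × 0.9423 = 531.0
D / 531.0 = 20400 / 531.0 = 38.42
v = 38.42^(1/0.39) = 38.42^2.5641 = 11560 m/s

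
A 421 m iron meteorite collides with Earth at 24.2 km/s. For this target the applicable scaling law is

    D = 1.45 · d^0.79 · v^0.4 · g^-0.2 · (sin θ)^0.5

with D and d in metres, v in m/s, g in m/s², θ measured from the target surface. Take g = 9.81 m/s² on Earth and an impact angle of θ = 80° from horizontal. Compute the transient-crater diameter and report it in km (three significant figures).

D ≈ 6.12 km

In SI units: v = 24200 m/s.
d^0.79 = 421^0.79 = 118.4
v^0.4 = 24200^0.4 = 56.69
g^-0.2 = 9.81^-0.2 = 0.6334
(sin 80°)^0.5 = 0.9848^0.5 = 0.9924
D = 1.45 × 118.4 × 56.69 × 0.6334 × 0.9924 = 6118 m
   = 6.118 km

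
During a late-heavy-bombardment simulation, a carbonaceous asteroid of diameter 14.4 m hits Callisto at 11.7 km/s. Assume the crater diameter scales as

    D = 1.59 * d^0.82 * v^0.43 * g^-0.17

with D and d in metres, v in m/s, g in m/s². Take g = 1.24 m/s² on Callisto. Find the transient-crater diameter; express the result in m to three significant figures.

D ≈ 767 m

In SI units: v = 11700 m/s.
d^0.82 = 14.4^0.82 = 8.910
v^0.43 = 11700^0.43 = 56.15
g^-0.17 = 1.24^-0.17 = 0.9641
D = 1.59 × 8.910 × 56.15 × 0.9641 = 766.9 m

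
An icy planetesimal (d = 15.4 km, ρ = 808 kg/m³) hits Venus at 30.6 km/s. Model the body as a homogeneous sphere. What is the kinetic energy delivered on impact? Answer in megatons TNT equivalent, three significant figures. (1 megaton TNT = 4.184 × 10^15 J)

d = 15400 m; v = 30600 m/s.
Mass m = (π/6) ρ d³ = (π/6) × 808 × (15400)³ = 1.545 × 10^15 kg
E = ½ m v² = 0.5 × 1.545 × 10^15 × (30600)² = 7.233 × 10^23 J
   = 7.233 × 10^23 / 4.184×10^15 = 1.729 × 10^8 Mt

E ≈ 1.73 × 10^8 Mt TNT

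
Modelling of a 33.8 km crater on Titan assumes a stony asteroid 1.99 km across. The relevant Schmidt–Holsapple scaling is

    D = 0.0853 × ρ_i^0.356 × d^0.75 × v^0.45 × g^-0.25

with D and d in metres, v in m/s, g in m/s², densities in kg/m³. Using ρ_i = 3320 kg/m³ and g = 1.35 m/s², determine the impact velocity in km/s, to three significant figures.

Rearranging for v: v = [D / (0.0853 · 3320^0.356 · 1990^0.75 · 1.35^-0.25)]^(1/0.45).
D = 33800 m.
3320^0.356 = 17.93
1990^0.75 = 297.9
1.35^-0.25 = 0.9277
Denominator = 0.0853 × 17.93 × 297.9 × 0.9277 = 422.7
D / 422.7 = 33800 / 422.7 = 79.96
v = 79.96^(1/0.45) = 79.96^2.2222 = 16926 m/s

v ≈ 16.9 km/s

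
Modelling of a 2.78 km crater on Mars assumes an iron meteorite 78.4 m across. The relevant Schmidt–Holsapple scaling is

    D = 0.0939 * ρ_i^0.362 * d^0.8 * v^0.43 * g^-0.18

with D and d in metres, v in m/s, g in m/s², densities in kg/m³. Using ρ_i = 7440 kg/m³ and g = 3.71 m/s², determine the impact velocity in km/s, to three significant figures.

v ≈ 7.13 km/s

Rearranging for v: v = [D / (0.0939 · 7440^0.362 · 78.4^0.8 · 3.71^-0.18)]^(1/0.43).
D = 2780 m.
7440^0.362 = 25.21
78.4^0.8 = 32.77
3.71^-0.18 = 0.7898
Denominator = 0.0939 × 25.21 × 32.77 × 0.7898 = 61.27
D / 61.27 = 2780 / 61.27 = 45.37
v = 45.37^(1/0.43) = 45.37^2.3256 = 7128 m/s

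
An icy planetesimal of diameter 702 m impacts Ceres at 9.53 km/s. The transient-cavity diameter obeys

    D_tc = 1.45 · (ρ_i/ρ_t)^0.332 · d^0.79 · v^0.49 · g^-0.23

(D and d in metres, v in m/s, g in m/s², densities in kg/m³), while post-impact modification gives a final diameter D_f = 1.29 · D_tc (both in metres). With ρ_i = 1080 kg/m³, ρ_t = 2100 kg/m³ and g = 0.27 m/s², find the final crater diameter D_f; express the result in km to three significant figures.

v = 9530 m/s.
(ρ_i/ρ_t)^0.332 = (1080/2100)^0.332 = 0.8019
d^0.79 = 702^0.79 = 177.3
v^0.49 = 9530^0.49 = 89.07
g^-0.23 = 0.27^-0.23 = 1.351
D_tc = 1.45 × 0.8019 × 177.3 × 89.07 × 1.351 = 24810 m
D_f = 1.29 × 24810 = 32005 m
     = 32.00 km

D_f ≈ 32.0 km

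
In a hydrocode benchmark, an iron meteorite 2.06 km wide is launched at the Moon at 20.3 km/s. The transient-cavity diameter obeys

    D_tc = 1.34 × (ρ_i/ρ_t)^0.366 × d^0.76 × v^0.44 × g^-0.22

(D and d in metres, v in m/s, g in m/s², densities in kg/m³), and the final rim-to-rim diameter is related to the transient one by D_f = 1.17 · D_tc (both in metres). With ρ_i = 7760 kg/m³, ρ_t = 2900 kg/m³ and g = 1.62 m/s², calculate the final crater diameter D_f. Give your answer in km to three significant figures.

In SI: d = 2060 m, v = 20300 m/s.
(ρ_i/ρ_t)^0.366 = (7760/2900)^0.366 = 1.434
d^0.76 = 2060^0.76 = 330.0
v^0.44 = 20300^0.44 = 78.58
g^-0.22 = 1.62^-0.22 = 0.8993
D_tc = 1.34 × 1.434 × 330.0 × 78.58 × 0.8993 = 44810 m
D_f = 1.17 × 44810 = 52428 m
     = 52.43 km

D_f ≈ 52.4 km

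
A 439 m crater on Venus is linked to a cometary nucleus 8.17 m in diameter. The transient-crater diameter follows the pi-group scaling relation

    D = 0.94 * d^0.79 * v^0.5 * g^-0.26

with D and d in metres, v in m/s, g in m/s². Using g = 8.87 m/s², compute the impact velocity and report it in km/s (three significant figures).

Rearranging for v: v = [D / (0.94 · 8.17^0.79 · 8.87^-0.26)]^(1/0.5).
8.17^0.79 = 5.256
8.87^-0.26 = 0.5669
Denominator = 0.94 × 5.256 × 0.5669 = 2.801
D / 2.801 = 439 / 2.801 = 156.7
v = 156.7^(1/0.5) = 156.7^2 = 24555 m/s

v ≈ 24.6 km/s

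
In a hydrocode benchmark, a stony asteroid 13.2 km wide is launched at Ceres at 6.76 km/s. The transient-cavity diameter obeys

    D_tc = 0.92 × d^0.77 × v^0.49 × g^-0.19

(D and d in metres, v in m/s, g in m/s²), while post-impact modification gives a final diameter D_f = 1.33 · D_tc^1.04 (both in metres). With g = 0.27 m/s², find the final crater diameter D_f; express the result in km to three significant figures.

In SI: d = 13200 m, v = 6760 m/s.
d^0.77 = 13200^0.77 = 1489
v^0.49 = 6760^0.49 = 75.28
g^-0.19 = 0.27^-0.19 = 1.282
D_tc = 0.92 × 1489 × 75.28 × 1.282 = 1.322 × 10^5 m
D_f = 1.33 × (1.322 × 10^5)^1.04 = 2.818 × 10^5 m
     = 281.8 km

D_f ≈ 282 km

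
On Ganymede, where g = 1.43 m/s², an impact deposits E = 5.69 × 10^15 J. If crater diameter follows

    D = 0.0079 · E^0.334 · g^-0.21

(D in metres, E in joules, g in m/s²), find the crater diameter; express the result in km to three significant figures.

D ≈ 1.34 km

E^0.334 = (5.69 × 10^15)^0.334 = 1.829 × 10^5
g^-0.21 = 1.43^-0.21 = 0.9276
D = 0.0079 × 1.829 × 10^5 × 0.9276 = 1340 m
   = 1.340 km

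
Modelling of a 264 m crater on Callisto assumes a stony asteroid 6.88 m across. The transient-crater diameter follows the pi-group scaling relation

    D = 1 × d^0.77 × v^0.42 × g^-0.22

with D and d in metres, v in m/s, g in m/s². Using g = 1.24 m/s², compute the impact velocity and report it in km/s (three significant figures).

v ≈ 19.0 km/s

Rearranging for v: v = [D / (1 · 6.88^0.77 · 1.24^-0.22)]^(1/0.42).
6.88^0.77 = 4.415
1.24^-0.22 = 0.9538
Denominator = 1 × 4.415 × 0.9538 = 4.211
D / 4.211 = 264 / 4.211 = 62.69
v = 62.69^(1/0.42) = 62.69^2.381 = 19016 m/s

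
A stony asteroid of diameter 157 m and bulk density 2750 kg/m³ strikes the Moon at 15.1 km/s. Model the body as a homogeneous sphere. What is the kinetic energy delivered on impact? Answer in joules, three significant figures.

v = 15100 m/s.
Mass m = (π/6) ρ d³ = (π/6) × 2750 × (157)³ = 5.572 × 10^9 kg
E = ½ m v² = 0.5 × 5.572 × 10^9 × (15100)² = 6.352 × 10^17 J

E ≈ 6.35 × 10^17 J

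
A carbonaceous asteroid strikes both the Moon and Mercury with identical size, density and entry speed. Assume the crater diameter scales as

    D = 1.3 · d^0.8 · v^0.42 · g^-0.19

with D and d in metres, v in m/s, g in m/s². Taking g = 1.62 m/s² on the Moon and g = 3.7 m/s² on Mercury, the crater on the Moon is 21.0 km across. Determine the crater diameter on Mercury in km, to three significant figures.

All impactor-dependent factors cancel in the ratio, leaving D_Mercury/D_Moon = (g_Mercury/g_Moon)^-0.19.
(3.7/1.62)^-0.19 = 2.284^-0.19 = 0.8548
D_Mercury = 0.8548 × 21.0 km = 18.0 km

D ≈ 18.0 km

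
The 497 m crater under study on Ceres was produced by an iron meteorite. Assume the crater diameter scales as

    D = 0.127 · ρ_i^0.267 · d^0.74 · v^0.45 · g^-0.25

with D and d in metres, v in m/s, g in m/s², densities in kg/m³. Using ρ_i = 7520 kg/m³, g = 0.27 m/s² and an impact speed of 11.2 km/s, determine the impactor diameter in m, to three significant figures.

Rearranging for d: d = [D / (0.127 · 7520^0.267 · 11200^0.45 · 0.27^-0.25)]^(1/0.74).
7520^0.267 = 10.84
11200^0.45 = 66.40
0.27^-0.25 = 1.387
Denominator = 0.127 × 10.84 × 66.40 × 1.387 = 126.8
D / 126.8 = 497 / 126.8 = 3.920
d = 3.920^(1/0.74) = 3.920^1.3514 = 6.335 m

d ≈ 6.34 m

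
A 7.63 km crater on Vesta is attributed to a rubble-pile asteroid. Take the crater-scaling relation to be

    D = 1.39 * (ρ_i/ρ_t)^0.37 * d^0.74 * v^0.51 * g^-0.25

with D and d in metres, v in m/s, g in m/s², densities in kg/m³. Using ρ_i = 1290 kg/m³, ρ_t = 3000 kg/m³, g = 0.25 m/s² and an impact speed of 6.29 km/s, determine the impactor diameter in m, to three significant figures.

d ≈ 260 m

Rearranging for d: d = [D / (1.39 · (1290/3000)^0.37 · 6290^0.51 · 0.25^-0.25)]^(1/0.74).
D = 7630 m.
(1290/3000)^0.37 = 0.7318
6290^0.51 = 86.56
0.25^-0.25 = 1.414
Denominator = 1.39 × 0.7318 × 86.56 × 1.414 = 124.5
D / 124.5 = 7630 / 124.5 = 61.29
d = 61.29^(1/0.74) = 61.29^1.3514 = 260.3 m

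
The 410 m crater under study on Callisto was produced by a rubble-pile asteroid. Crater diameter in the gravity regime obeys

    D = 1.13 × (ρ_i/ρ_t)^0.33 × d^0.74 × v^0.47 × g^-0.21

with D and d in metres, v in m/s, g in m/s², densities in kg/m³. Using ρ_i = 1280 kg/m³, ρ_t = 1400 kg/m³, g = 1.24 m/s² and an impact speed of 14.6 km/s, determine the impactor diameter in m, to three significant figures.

Rearranging for d: d = [D / (1.13 · (1280/1400)^0.33 · 14600^0.47 · 1.24^-0.21)]^(1/0.74).
(1280/1400)^0.33 = 0.9709
14600^0.47 = 90.62
1.24^-0.21 = 0.9558
Denominator = 1.13 × 0.9709 × 90.62 × 0.9558 = 95.03
D / 95.03 = 410 / 95.03 = 4.314
d = 4.314^(1/0.74) = 4.314^1.3514 = 7.211 m

d ≈ 7.21 m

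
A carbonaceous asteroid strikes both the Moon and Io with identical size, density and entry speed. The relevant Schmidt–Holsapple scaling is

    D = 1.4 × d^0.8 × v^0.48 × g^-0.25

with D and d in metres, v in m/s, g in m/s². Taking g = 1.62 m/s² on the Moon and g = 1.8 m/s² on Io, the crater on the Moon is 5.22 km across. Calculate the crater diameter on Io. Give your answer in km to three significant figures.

D ≈ 5.08 km

All impactor-dependent factors cancel in the ratio, leaving D_Io/D_Moon = (g_Io/g_Moon)^-0.25.
(1.8/1.62)^-0.25 = 1.111^-0.25 = 0.9740
D_Io = 0.9740 × 5.22 km = 5.08 km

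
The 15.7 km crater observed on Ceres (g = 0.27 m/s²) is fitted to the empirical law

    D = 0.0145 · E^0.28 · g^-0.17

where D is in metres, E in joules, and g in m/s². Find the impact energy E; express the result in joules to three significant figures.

Rearranging: E = [D / (0.0145 · g^-0.17)]^(1/0.28).
D = 15700 m.
g^-0.17 = 0.27^-0.17 = 1.249
D / (0.0145 × 1.249) = 15700 / (0.01811) = 8.669 × 10^5
E = (8.669 × 10^5)^3.5714 = 1.610 × 10^21 J

E ≈ 1.61 × 10^21 J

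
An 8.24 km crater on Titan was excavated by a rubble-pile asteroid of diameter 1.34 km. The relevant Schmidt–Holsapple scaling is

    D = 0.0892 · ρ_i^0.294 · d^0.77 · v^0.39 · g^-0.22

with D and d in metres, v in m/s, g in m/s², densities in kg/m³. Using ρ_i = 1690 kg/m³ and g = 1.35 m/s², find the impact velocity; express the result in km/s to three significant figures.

Rearranging for v: v = [D / (0.0892 · 1690^0.294 · 1340^0.77 · 1.35^-0.22)]^(1/0.39).
D = 8240 m.
1690^0.294 = 8.892
1340^0.77 = 255.8
1.35^-0.22 = 0.9361
Denominator = 0.0892 × 8.892 × 255.8 × 0.9361 = 189.9
D / 189.9 = 8240 / 189.9 = 43.39
v = 43.39^(1/0.39) = 43.39^2.5641 = 15792 m/s

v ≈ 15.8 km/s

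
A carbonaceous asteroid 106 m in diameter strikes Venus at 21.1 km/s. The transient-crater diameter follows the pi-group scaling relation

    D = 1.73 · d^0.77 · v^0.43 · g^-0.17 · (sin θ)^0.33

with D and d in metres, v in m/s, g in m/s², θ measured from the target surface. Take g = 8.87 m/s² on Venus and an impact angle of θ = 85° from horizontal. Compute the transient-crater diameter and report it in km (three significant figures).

D ≈ 3.13 km

In SI units: v = 21100 m/s.
d^0.77 = 106^0.77 = 36.26
v^0.43 = 21100^0.43 = 72.35
g^-0.17 = 8.87^-0.17 = 0.6900
(sin 85°)^0.33 = 0.9962^0.33 = 0.9987
D = 1.73 × 36.26 × 72.35 × 0.6900 × 0.9987 = 3127 m
   = 3.127 km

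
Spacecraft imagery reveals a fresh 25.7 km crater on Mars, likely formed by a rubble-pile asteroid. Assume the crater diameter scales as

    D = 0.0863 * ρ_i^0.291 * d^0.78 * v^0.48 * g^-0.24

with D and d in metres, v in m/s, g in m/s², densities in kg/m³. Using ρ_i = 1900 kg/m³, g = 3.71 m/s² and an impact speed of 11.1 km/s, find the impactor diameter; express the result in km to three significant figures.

Rearranging for d: d = [D / (0.0863 · 1900^0.291 · 11100^0.48 · 3.71^-0.24)]^(1/0.78).
D = 25700 m.
1900^0.291 = 8.997
11100^0.48 = 87.45
3.71^-0.24 = 0.7300
Denominator = 0.0863 × 8.997 × 87.45 × 0.7300 = 49.57
D / 49.57 = 25700 / 49.57 = 518.5
d = 518.5^(1/0.78) = 518.5^1.2821 = 3024 m

d ≈ 3.02 km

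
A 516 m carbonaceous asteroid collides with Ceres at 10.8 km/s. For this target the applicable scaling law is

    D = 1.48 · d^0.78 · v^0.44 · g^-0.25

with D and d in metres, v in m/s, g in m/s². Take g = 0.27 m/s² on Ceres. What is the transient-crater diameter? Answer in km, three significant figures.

D ≈ 16.0 km

In SI units: v = 10800 m/s.
d^0.78 = 516^0.78 = 130.6
v^0.44 = 10800^0.44 = 59.53
g^-0.25 = 0.27^-0.25 = 1.387
D = 1.48 × 130.6 × 59.53 × 1.387 = 15959 m
   = 15.96 km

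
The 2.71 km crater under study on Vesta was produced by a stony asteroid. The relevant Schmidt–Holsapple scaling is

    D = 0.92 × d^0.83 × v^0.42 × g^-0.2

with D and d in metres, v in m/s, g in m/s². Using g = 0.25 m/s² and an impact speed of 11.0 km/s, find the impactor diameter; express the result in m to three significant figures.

Rearranging for d: d = [D / (0.92 · 11000^0.42 · 0.25^-0.2)]^(1/0.83).
D = 2710 m.
11000^0.42 = 49.82
0.25^-0.2 = 1.320
Denominator = 0.92 × 49.82 × 1.320 = 60.50
D / 60.50 = 2710 / 60.50 = 44.79
d = 44.79^(1/0.83) = 44.79^1.2048 = 97.58 m

d ≈ 97.6 m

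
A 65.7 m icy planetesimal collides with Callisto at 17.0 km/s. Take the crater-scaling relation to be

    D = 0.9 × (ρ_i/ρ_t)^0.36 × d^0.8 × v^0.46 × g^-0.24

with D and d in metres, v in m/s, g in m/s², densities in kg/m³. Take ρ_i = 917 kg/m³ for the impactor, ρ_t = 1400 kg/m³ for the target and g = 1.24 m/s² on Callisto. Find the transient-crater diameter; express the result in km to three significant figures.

In SI units: v = 17000 m/s.
(ρ_i/ρ_t)^0.36 = (917/1400)^0.36 = 0.8587
d^0.8 = 65.7^0.8 = 28.45
v^0.46 = 17000^0.46 = 88.31
g^-0.24 = 1.24^-0.24 = 0.9497
D = 0.9 × 0.8587 × 28.45 × 88.31 × 0.9497 = 1844 m
   = 1.844 km

D ≈ 1.84 km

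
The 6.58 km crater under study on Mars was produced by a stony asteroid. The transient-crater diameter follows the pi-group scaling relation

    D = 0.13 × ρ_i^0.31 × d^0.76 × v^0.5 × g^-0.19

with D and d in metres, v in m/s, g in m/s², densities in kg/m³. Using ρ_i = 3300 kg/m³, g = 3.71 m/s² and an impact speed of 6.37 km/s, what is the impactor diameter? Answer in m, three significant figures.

Rearranging for d: d = [D / (0.13 · 3300^0.31 · 6370^0.5 · 3.71^-0.19)]^(1/0.76).
D = 6580 m.
3300^0.31 = 12.32
6370^0.5 = 79.81
3.71^-0.19 = 0.7795
Denominator = 0.13 × 12.32 × 79.81 × 0.7795 = 99.64
D / 99.64 = 6580 / 99.64 = 66.04
d = 66.04^(1/0.76) = 66.04^1.3158 = 248.0 m

d ≈ 248 m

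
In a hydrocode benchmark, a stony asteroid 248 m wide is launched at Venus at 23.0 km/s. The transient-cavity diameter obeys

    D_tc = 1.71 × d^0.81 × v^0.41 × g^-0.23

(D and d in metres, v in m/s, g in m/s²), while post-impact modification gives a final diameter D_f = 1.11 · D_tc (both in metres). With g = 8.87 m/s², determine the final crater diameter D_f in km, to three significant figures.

v = 23000 m/s.
d^0.81 = 248^0.81 = 87.00
v^0.41 = 23000^0.41 = 61.42
g^-0.23 = 8.87^-0.23 = 0.6053
D_tc = 1.71 × 87.00 × 61.42 × 0.6053 = 5531 m
D_f = 1.11 × 5531 = 6139 m
     = 6.139 km

D_f ≈ 6.14 km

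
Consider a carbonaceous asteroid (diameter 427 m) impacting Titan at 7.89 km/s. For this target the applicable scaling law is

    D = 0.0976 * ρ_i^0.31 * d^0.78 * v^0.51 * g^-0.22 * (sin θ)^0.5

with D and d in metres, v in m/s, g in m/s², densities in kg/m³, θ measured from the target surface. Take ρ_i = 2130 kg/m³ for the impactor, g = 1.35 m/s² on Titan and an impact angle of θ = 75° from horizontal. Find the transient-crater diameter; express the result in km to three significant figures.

In SI units: v = 7890 m/s.
ρ_i^0.31 = 2130^0.31 = 10.76
d^0.78 = 427^0.78 = 112.7
v^0.51 = 7890^0.51 = 97.16
g^-0.22 = 1.35^-0.22 = 0.9361
(sin 75°)^0.5 = 0.9659^0.5 = 0.9828
D = 0.0976 × 10.76 × 112.7 × 97.16 × 0.9361 × 0.9828 = 10579 m
   = 10.58 km

D ≈ 10.6 km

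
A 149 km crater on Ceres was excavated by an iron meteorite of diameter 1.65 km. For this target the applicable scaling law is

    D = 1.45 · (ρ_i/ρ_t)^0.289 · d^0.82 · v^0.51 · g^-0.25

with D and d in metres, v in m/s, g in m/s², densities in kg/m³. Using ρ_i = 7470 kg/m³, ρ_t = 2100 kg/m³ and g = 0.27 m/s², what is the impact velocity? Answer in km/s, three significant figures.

Rearranging for v: v = [D / (1.45 · (7470/2100)^0.289 · 1650^0.82 · 0.27^-0.25)]^(1/0.51).
D = 149000 m.
(7470/2100)^0.289 = 1.443
1650^0.82 = 434.8
0.27^-0.25 = 1.387
Denominator = 1.45 × 1.443 × 434.8 × 1.387 = 1262
D / 1262 = 149000 / 1262 = 118.1
v = 118.1^(1/0.51) = 118.1^1.9608 = 11568 m/s

v ≈ 11.6 km/s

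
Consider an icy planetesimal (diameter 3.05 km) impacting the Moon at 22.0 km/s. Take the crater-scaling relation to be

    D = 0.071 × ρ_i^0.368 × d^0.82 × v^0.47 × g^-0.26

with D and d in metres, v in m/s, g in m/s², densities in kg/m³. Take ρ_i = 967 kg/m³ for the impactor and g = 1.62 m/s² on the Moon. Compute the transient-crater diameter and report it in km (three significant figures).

D ≈ 62.2 km

In SI units: d = 3050 m, v = 22000 m/s.
ρ_i^0.368 = 967^0.368 = 12.55
d^0.82 = 3050^0.82 = 719.7
v^0.47 = 22000^0.47 = 109.9
g^-0.26 = 1.62^-0.26 = 0.8821
D = 0.071 × 12.55 × 719.7 × 109.9 × 0.8821 = 62168 m
   = 62.17 km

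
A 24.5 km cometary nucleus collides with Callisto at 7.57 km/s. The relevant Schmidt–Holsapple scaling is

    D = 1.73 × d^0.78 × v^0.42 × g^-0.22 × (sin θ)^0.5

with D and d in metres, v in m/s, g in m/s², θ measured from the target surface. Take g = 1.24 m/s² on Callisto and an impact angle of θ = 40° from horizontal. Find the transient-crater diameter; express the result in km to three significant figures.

In SI units: d = 24500 m, v = 7570 m/s.
d^0.78 = 24500^0.78 = 2652
v^0.42 = 7570^0.42 = 42.58
g^-0.22 = 1.24^-0.22 = 0.9538
(sin 40°)^0.5 = 0.6428^0.5 = 0.8017
D = 1.73 × 2652 × 42.58 × 0.9538 × 0.8017 = 1.494 × 10^5 m
   = 149.4 km

D ≈ 149 km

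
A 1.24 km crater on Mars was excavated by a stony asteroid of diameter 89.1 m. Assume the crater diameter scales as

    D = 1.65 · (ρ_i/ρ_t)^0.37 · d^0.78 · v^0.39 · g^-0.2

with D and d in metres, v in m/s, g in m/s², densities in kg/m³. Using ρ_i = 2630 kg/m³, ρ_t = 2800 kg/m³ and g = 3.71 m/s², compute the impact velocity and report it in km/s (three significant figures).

v ≈ 6.20 km/s

Rearranging for v: v = [D / (1.65 · (2630/2800)^0.37 · 89.1^0.78 · 3.71^-0.2)]^(1/0.39).
D = 1240 m.
(2630/2800)^0.37 = 0.9771
89.1^0.78 = 33.18
3.71^-0.2 = 0.7694
Denominator = 1.65 × 0.9771 × 33.18 × 0.7694 = 41.16
D / 41.16 = 1240 / 41.16 = 30.13
v = 30.13^(1/0.39) = 30.13^2.5641 = 6199 m/s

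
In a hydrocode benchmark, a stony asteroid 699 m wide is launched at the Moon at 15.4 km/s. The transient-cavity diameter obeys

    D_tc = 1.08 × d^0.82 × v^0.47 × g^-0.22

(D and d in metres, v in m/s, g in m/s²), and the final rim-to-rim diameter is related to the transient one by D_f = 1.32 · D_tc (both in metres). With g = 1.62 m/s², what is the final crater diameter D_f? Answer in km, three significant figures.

D_f ≈ 25.6 km

v = 15400 m/s.
d^0.82 = 699^0.82 = 215.0
v^0.47 = 15400^0.47 = 92.93
g^-0.22 = 1.62^-0.22 = 0.8993
D_tc = 1.08 × 215.0 × 92.93 × 0.8993 = 19410 m
D_f = 1.32 × 19410 = 25621 m
     = 25.62 km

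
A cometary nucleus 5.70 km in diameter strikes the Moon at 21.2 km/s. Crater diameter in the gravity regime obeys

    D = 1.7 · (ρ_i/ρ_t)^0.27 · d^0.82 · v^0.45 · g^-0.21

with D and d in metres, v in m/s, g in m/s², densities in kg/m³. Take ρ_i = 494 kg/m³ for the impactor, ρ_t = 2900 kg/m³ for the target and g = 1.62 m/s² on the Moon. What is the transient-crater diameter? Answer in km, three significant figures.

In SI units: d = 5700 m, v = 21200 m/s.
(ρ_i/ρ_t)^0.27 = (494/2900)^0.27 = 0.6201
d^0.82 = 5700^0.82 = 1202
v^0.45 = 21200^0.45 = 88.48
g^-0.21 = 1.62^-0.21 = 0.9037
D = 1.7 × 0.6201 × 1202 × 88.48 × 0.9037 = 1.013 × 10^5 m
   = 101.3 km

D ≈ 101 km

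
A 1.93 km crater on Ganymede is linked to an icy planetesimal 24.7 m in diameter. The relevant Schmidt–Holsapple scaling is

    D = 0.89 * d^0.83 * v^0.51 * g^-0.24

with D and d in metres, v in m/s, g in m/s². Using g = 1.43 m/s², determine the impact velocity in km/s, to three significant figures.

v ≈ 22.3 km/s

Rearranging for v: v = [D / (0.89 · 24.7^0.83 · 1.43^-0.24)]^(1/0.51).
D = 1930 m.
24.7^0.83 = 14.32
1.43^-0.24 = 0.9177
Denominator = 0.89 × 14.32 × 0.9177 = 11.70
D / 11.70 = 1930 / 11.70 = 165.0
v = 165.0^(1/0.51) = 165.0^1.9608 = 22287 m/s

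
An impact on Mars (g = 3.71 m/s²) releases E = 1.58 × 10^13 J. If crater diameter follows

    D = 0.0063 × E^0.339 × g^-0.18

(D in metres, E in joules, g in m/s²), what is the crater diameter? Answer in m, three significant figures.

D ≈ 148 m

E^0.339 = (1.58 × 10^13)^0.339 = 2.981 × 10^4
g^-0.18 = 3.71^-0.18 = 0.7898
D = 0.0063 × 2.981 × 10^4 × 0.7898 = 148.3 m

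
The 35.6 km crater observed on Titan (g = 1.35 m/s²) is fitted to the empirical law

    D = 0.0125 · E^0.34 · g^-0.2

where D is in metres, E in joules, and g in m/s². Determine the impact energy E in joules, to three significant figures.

E ≈ 1.15 × 10^19 J

Rearranging: E = [D / (0.0125 · g^-0.2)]^(1/0.34).
D = 35600 m.
g^-0.2 = 1.35^-0.2 = 0.9417
D / (0.0125 × 0.9417) = 35600 / (0.01177) = 3.025 × 10^6
E = (3.025 × 10^6)^2.9412 = 1.151 × 10^19 J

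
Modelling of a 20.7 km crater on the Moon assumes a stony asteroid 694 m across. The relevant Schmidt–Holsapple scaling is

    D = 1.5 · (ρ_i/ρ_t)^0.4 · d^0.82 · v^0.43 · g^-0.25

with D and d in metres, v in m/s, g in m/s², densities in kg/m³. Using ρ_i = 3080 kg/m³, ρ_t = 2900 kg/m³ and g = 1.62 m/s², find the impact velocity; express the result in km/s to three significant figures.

Rearranging for v: v = [D / (1.5 · (3080/2900)^0.4 · 694^0.82 · 1.62^-0.25)]^(1/0.43).
D = 20700 m.
(3080/2900)^0.4 = 1.024
694^0.82 = 213.8
1.62^-0.25 = 0.8864
Denominator = 1.5 × 1.024 × 213.8 × 0.8864 = 291.1
D / 291.1 = 20700 / 291.1 = 71.11
v = 71.11^(1/0.43) = 71.11^2.3256 = 20270 m/s

v ≈ 20.3 km/s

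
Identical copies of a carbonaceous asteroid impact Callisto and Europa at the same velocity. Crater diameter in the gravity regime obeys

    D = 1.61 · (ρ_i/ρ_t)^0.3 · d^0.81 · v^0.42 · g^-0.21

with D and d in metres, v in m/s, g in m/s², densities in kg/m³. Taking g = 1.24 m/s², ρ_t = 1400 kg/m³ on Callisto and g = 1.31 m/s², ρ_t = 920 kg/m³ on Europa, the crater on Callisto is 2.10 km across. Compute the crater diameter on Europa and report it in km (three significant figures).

The impactor-only factors (d, v, ρ_i) cancel in the ratio, leaving D_Europa/D_Callisto = (g_Europa/g_Callisto)^-0.21 · (ρ_t,Callisto/ρ_t,Europa)^0.3.
(1.31/1.24)^-0.21 = 1.056^-0.21 = 0.9886
(1400/920)^0.3 = 1.522^0.3 = 1.134
Ratio = 0.9886 × 1.134 = 1.121
D_Europa = 1.121 × 2.10 km = 2.35 km

D ≈ 2.35 km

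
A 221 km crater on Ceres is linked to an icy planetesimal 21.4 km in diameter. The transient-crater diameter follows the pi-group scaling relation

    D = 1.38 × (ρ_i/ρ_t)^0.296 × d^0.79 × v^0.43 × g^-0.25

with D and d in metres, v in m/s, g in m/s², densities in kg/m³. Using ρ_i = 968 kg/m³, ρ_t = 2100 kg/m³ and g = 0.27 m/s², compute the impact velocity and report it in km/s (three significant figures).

v ≈ 11.2 km/s

Rearranging for v: v = [D / (1.38 · (968/2100)^0.296 · 21400^0.79 · 0.27^-0.25)]^(1/0.43).
D = 221000 m.
(968/2100)^0.296 = 0.7951
21400^0.79 = 2636
0.27^-0.25 = 1.387
Denominator = 1.38 × 0.7951 × 2636 × 1.387 = 4012
D / 4012 = 221000 / 4012 = 55.08
v = 55.08^(1/0.43) = 55.08^2.3256 = 11191 m/s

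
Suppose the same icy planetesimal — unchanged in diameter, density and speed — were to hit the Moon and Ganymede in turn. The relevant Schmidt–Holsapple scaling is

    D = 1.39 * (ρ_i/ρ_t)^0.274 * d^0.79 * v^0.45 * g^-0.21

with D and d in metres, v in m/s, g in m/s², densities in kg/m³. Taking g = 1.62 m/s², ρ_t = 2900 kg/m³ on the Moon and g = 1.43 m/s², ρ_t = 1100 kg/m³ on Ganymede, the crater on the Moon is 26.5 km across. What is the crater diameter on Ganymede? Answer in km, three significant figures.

The impactor-only factors (d, v, ρ_i) cancel in the ratio, leaving D_Ganymede/D_Moon = (g_Ganymede/g_Moon)^-0.21 · (ρ_t,Moon/ρ_t,Ganymede)^0.274.
(1.43/1.62)^-0.21 = 0.8827^-0.21 = 1.027
(2900/1100)^0.274 = 2.636^0.274 = 1.304
Ratio = 1.027 × 1.304 = 1.339
D_Ganymede = 1.339 × 26.5 km = 35.5 km

D ≈ 35.5 km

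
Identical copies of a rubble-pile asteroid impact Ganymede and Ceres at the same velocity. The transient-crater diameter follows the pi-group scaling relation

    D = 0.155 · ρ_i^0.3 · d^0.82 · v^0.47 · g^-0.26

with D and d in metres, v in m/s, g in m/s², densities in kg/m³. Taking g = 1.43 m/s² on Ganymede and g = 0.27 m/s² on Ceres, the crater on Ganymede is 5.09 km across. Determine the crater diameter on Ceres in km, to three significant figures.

All impactor-dependent factors cancel in the ratio, leaving D_Ceres/D_Ganymede = (g_Ceres/g_Ganymede)^-0.26.
(0.27/1.43)^-0.26 = 0.1888^-0.26 = 1.543
D_Ceres = 1.543 × 5.09 km = 7.85 km

D ≈ 7.85 km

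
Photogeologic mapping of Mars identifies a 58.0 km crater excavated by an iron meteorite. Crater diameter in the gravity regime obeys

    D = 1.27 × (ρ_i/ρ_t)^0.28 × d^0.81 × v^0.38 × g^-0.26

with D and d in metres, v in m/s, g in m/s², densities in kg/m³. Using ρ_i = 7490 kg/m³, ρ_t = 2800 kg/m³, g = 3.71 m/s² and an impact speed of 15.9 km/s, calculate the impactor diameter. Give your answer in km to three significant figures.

d ≈ 6.56 km

Rearranging for d: d = [D / (1.27 · (7490/2800)^0.28 · 15900^0.38 · 3.71^-0.26)]^(1/0.81).
D = 58000 m.
(7490/2800)^0.28 = 1.317
15900^0.38 = 39.49
3.71^-0.26 = 0.7112
Denominator = 1.27 × 1.317 × 39.49 × 0.7112 = 46.98
D / 46.98 = 58000 / 46.98 = 1235
d = 1235^(1/0.81) = 1235^1.2346 = 6561 m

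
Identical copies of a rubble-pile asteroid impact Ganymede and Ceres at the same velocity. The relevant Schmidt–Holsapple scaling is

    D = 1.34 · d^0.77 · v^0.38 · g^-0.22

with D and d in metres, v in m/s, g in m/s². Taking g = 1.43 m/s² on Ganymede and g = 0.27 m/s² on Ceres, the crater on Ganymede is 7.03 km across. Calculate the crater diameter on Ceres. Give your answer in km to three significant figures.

All impactor-dependent factors cancel in the ratio, leaving D_Ceres/D_Ganymede = (g_Ceres/g_Ganymede)^-0.22.
(0.27/1.43)^-0.22 = 0.1888^-0.22 = 1.443
D_Ceres = 1.443 × 7.03 km = 10.1 km

D ≈ 10.1 km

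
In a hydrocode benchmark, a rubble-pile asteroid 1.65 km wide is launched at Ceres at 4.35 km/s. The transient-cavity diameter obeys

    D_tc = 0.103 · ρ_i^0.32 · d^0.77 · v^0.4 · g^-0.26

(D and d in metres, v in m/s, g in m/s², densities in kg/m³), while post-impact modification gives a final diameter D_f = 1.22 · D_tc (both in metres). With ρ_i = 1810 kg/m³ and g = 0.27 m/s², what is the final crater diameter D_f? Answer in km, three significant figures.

In SI: d = 1650 m, v = 4350 m/s.
ρ_i^0.32 = 1810^0.32 = 11.03
d^0.77 = 1650^0.77 = 300.2
v^0.4 = 4350^0.4 = 28.54
g^-0.26 = 0.27^-0.26 = 1.406
D_tc = 0.103 × 11.03 × 300.2 × 28.54 × 1.406 = 13690 m
D_f = 1.22 × 13690 = 16702 m
     = 16.70 km

D_f ≈ 16.7 km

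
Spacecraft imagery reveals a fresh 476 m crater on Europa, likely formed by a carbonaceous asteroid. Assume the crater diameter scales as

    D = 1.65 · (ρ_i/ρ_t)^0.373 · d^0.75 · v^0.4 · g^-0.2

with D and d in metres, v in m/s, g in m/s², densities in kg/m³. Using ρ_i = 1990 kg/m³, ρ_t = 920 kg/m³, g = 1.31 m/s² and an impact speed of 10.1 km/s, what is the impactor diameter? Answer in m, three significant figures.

Rearranging for d: d = [D / (1.65 · (1990/920)^0.373 · 10100^0.4 · 1.31^-0.2)]^(1/0.75).
(1990/920)^0.373 = 1.333
10100^0.4 = 39.97
1.31^-0.2 = 0.9474
Denominator = 1.65 × 1.333 × 39.97 × 0.9474 = 83.29
D / 83.29 = 476 / 83.29 = 5.715
d = 5.715^(1/0.75) = 5.715^1.3333 = 10.22 m

d ≈ 10.2 m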